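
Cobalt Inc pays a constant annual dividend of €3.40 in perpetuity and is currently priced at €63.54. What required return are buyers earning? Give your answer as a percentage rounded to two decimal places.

5.35%

P = C/r ⇒ r = C/P = €3.40/€63.54 = 0.053510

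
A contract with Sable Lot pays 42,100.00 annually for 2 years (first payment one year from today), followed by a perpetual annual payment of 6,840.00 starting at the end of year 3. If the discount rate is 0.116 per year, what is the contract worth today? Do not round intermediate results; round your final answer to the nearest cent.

PV of 2-year annuity: 42,100.00 × [1 − (1+0.116)^−2] / 0.116 = 71526.89457
Perpetuity value at year 2: 6,840.00 / 0.116 = 58965.51724
PV of perpetuity: 58965.51724 / (1+0.116)^2 = 47344.52059
Total PV = 71526.89457 + 47344.52059 = 118871.41516

118871.42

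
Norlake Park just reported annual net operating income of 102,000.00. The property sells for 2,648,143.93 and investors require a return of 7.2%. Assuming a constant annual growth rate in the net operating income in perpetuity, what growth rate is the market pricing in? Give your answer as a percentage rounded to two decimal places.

3.22%

P = D₀(1+g)/(r−g) ⇒ P(r−g) = D₀(1+g) ⇒ g(P+D₀) = P·r − D₀
g = (P·r − D₀)/(P + D₀) = (2,648,143.93×0.072 − 102,000.00) / (2,648,143.93 + 102,000.00) = 0.032241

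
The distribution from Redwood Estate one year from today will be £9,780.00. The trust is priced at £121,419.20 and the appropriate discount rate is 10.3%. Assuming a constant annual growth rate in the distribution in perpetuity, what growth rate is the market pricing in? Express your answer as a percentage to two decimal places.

2.25%

P = D₁/(r−g) ⇒ g = r − D₁/P = 0.103 − £9,780.00/£121,419.20 = 0.022453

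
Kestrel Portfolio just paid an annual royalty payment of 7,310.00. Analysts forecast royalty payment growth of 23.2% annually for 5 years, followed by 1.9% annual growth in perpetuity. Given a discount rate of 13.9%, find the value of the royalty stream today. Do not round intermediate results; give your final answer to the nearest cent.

138445.63

D_1 = 9005.92000
D_2 = 11095.29344
D_3 = 13669.40152
D_4 = 16840.70267
D_5 = 20747.74569
Terminal value at year 5: TV = D_5×(1+g_2)/(r−g_2) = 21141.95286/0.12 = 176182.94048
P_0 = D_1/(1+r)^1 + D_2/(1+r)^2 + D_3/(1+r)^3 + D_4/(1+r)^4 + D_5/(1+r)^5 + TV/(1+r)^5
    = 7906.86567 + 8552.46577 + 9250.77948 + 10006.11090 + 10823.11557 + 91906.28967 = 138445.62705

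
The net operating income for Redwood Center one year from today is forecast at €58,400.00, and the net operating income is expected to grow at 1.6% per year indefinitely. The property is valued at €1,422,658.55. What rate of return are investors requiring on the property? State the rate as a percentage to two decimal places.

P = D₁/(r − g) ⇒ r = D₁/P + g = €58,400.0000/€1,422,658.55 + 0.016 = 0.041050 + 0.016 = 0.057050

5.70%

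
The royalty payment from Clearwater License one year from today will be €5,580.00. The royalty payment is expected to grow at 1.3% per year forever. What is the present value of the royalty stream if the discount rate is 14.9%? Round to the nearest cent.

€41029.41

Growing perpetuity: P = D₁ / (r − g) = €5,580.0000 / (0.149 − 0.013) = €41,029.41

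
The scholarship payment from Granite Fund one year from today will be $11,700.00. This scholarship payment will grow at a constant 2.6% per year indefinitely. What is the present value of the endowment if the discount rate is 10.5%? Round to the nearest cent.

$148101.27

Growing perpetuity: P = D₁ / (r − g) = $11,700.0000 / (0.105 − 0.026) = $148,101.27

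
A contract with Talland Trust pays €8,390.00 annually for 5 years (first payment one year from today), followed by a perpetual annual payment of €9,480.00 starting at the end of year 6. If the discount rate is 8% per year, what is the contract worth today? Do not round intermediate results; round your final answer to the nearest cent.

PV of 5-year annuity: €8,390.00 × [1 − (1+0.08)^−5] / 0.08 = 33498.83721
Perpetuity value at year 5: €9,480.00 / 0.08 = 118500.00000
PV of perpetuity: 118500.00000 / (1+0.08)^5 = 80649.10885
Total PV = 33498.83721 + 80649.10885 = 114147.94606

€114147.95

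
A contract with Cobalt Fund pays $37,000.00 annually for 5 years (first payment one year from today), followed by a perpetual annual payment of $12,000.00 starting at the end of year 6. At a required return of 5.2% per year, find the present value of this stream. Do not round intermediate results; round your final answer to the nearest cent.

PV of 5-year annuity: $37,000.00 × [1 − (1+0.052)^−5] / 0.052 = 159308.86174
Perpetuity value at year 5: $12,000.00 / 0.052 = 230769.23077
PV of perpetuity: 230769.23077 / (1+0.052)^5 = 179101.49183
Total PV = 159308.86174 + 179101.49183 = 338410.35356

$338410.35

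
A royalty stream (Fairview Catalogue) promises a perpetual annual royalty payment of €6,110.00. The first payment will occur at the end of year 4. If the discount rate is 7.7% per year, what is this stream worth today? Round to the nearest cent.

Value at end of year 3: C / r = €6,110.00 / 0.077 = €79,350.6494
Discount to today: PV = €79,350.6494 / (1 + 0.077)^3 = €79,350.6494 / 1.249244 = €63,518.96

€63518.96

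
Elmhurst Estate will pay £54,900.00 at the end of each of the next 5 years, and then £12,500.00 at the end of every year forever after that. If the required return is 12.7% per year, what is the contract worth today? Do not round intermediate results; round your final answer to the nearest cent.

£248653.92

PV of 5-year annuity: £54,900.00 × [1 − (1+0.127)^−5] / 0.127 = 194517.85236
Perpetuity value at year 5: £12,500.00 / 0.127 = 98425.19685
PV of perpetuity: 98425.19685 / (1+0.127)^5 = 54136.06835
Total PV = 194517.85236 + 54136.06835 = 248653.92071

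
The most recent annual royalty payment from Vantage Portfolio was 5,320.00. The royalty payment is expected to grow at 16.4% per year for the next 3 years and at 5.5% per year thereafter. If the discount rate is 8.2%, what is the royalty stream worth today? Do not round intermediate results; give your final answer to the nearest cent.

277311.49

D_1 = 6192.48000
D_2 = 7208.04672
D_3 = 8390.16638
Terminal value at year 3: TV = D_3×(1+g_2)/(r−g_2) = 8851.62553/0.027 = 327837.98271
P_0 = D_1/(1+r)^1 + D_2/(1+r)^2 + D_3/(1+r)^3 + TV/(1+r)^3
    = 5723.17930 + 6156.91377 + 6623.51907 + 258807.87470 = 277311.48684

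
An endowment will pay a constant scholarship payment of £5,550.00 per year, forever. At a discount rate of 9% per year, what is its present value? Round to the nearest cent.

£61666.67

Level perpetuity: PV = C / r = £5,550.00 / 0.09 = £61,666.67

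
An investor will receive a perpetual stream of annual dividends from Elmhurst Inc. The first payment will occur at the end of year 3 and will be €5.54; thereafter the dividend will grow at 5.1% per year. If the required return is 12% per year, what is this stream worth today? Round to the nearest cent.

Value at end of year 2: C₁ / (r − g) = €5.54 / (0.12 − 0.051) = €80.2899
Discount to today: PV = €80.2899 / (1 + 0.12)^2 = €80.2899 / 1.254400 = €64.01

€64.01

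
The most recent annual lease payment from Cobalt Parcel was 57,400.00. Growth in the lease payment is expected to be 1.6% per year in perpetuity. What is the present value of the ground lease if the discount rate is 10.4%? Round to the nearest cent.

662709.09

D₁ = D₀ × (1 + g) = 57,400.00 × 1.016 = 58,318.4000
Growing perpetuity: P = D₁ / (r − g) = 58,318.4000 / (0.104 − 0.016) = 662,709.09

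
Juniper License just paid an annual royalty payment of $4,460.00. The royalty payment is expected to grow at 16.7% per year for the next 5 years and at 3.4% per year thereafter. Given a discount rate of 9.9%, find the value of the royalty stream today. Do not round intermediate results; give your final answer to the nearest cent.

D_1 = 5204.82000
D_2 = 6074.02494
D_3 = 7088.38710
D_4 = 8272.14775
D_5 = 9653.59643
Terminal value at year 5: TV = D_5×(1+g_2)/(r−g_2) = 9981.81870/0.065 = 153566.44161
P_0 = D_1/(1+r)^1 + D_2/(1+r)^2 + D_3/(1+r)^3 + D_4/(1+r)^4 + D_5/(1+r)^5 + TV/(1+r)^5
    = 4735.95996 + 5028.99479 + 5340.16099 + 5670.58041 + 6021.44435 + 95787.28393 = 122584.42443

$122584.42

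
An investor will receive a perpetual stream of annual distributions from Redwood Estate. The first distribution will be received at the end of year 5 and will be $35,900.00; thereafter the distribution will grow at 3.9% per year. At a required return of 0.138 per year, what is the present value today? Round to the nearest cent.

$216217.18

Value at end of year 4: C₁ / (r − g) = $35,900.00 / (0.138 − 0.039) = $362,626.2626
Discount to today: PV = $362,626.2626 / (1 + 0.138)^4 = $362,626.2626 / 1.677139 = $216,217.18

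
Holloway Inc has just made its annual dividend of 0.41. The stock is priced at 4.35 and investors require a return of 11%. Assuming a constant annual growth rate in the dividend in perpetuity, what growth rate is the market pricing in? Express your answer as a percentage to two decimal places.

1.44%

P = D₀(1+g)/(r−g) ⇒ P(r−g) = D₀(1+g) ⇒ g(P+D₀) = P·r − D₀
g = (P·r − D₀)/(P + D₀) = (4.35×0.11 − 0.41) / (4.35 + 0.41) = 0.014391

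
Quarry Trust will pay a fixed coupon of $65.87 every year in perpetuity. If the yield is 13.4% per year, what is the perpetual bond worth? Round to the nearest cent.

$491.57

Level perpetuity: PV = C / r = $65.87 / 0.134 = $491.57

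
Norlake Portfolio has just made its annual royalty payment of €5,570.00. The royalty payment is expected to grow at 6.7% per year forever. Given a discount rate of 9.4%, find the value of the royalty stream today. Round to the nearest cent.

D₁ = D₀ × (1 + g) = €5,570.00 × 1.067 = €5,943.1900
Growing perpetuity: P = D₁ / (r − g) = €5,943.1900 / (0.094 − 0.067) = €220,118.15

€220118.15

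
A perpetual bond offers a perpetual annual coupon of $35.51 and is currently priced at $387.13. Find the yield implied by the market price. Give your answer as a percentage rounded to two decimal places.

P = C/r ⇒ r = C/P = $35.51/$387.13 = 0.091726

9.17%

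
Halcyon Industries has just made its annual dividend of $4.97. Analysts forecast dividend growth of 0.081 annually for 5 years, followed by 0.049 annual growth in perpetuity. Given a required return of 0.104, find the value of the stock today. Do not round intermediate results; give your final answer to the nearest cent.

D_1 = 5.37257
D_2 = 5.80775
D_3 = 6.27818
D_4 = 6.78671
D_5 = 7.33643
Terminal value at year 5: TV = D_5×(1+g_2)/(r−g_2) = 7.69592/0.055 = 139.92575
P_0 = D_1/(1+r)^1 + D_2/(1+r)^2 + D_3/(1+r)^3 + D_4/(1+r)^4 + D_5/(1+r)^5 + TV/(1+r)^5
    = 4.86646 + 4.76507 + 4.66580 + 4.56860 + 4.47342 + 85.32028 = 108.65963

$108.66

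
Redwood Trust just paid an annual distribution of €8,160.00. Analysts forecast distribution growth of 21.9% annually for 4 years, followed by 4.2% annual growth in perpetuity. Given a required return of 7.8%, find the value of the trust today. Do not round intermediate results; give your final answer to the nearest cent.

€430987.58

D_1 = 9947.04000
D_2 = 12125.44176
D_3 = 14780.91351
D_4 = 18017.93356
Terminal value at year 4: TV = D_4×(1+g_2)/(r−g_2) = 18774.68677/0.036 = 521519.07702
P_0 = D_1/(1+r)^1 + D_2/(1+r)^2 + D_3/(1+r)^3 + D_4/(1+r)^4 + TV/(1+r)^4
    = 9227.30983 + 10434.22142 + 11798.99435 + 13342.27654 + 386184.78205 = 430987.58418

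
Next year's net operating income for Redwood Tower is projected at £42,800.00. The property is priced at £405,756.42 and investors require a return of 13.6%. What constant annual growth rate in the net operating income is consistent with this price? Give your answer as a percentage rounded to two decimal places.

P = D₁/(r−g) ⇒ g = r − D₁/P = 0.136 − £42,800.00/£405,756.42 = 0.030518

3.05%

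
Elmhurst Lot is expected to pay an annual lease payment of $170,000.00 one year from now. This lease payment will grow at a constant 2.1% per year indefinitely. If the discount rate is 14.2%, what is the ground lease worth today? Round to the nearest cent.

$1404958.68

Growing perpetuity: P = D₁ / (r − g) = $170,000.0000 / (0.142 − 0.021) = $1,404,958.68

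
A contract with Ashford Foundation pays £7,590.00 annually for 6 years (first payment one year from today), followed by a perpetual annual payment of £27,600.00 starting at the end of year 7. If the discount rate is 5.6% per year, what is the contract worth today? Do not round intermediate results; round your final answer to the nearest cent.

£393212.65

PV of 6-year annuity: £7,590.00 × [1 − (1+0.056)^−6] / 0.056 = 37796.18577
Perpetuity value at year 6: £27,600.00 / 0.056 = 492857.14286
PV of perpetuity: 492857.14286 / (1+0.056)^6 = 355416.46732
Total PV = 37796.18577 + 355416.46732 = 393212.65310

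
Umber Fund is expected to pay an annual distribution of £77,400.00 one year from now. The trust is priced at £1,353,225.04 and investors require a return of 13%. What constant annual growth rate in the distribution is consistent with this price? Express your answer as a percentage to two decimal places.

7.28%

P = D₁/(r−g) ⇒ g = r − D₁/P = 0.13 − £77,400.00/£1,353,225.04 = 0.072803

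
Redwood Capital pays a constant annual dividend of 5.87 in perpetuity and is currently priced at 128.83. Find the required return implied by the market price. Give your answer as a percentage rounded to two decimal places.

4.56%

P = C/r ⇒ r = C/P = 5.87/128.83 = 0.045564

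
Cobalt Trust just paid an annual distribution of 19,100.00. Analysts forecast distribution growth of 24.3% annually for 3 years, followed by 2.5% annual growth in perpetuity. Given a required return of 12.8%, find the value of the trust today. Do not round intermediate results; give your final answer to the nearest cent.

D_1 = 23741.30000
D_2 = 29510.43590
D_3 = 36681.47182
Terminal value at year 3: TV = D_3×(1+g_2)/(r−g_2) = 37598.50862/0.103 = 365034.06426
P_0 = D_1/(1+r)^1 + D_2/(1+r)^2 + D_3/(1+r)^3 + TV/(1+r)^3
    = 21047.25177 + 23193.02655 + 25557.56384 + 254334.97993 = 324132.82209

324132.82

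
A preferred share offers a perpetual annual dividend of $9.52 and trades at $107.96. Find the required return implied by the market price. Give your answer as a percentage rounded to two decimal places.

P = C/r ⇒ r = C/P = $9.52/$107.96 = 0.088181

8.82%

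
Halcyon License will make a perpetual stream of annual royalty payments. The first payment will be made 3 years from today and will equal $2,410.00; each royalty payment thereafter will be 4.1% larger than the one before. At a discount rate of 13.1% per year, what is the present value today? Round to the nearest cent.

$20933.86

Value at end of year 2: C₁ / (r − g) = $2,410.00 / (0.131 − 0.041) = $26,777.7778
Discount to today: PV = $26,777.7778 / (1 + 0.131)^2 = $26,777.7778 / 1.279161 = $20,933.86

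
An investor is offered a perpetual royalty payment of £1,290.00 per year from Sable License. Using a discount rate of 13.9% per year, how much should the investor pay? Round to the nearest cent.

£9280.58

Level perpetuity: PV = C / r = £1,290.00 / 0.139 = £9,280.58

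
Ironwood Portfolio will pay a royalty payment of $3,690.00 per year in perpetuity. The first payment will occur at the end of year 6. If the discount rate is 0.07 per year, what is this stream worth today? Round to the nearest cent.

Value at end of year 5: C / r = $3,690.00 / 0.07 = $52,714.2857
Discount to today: PV = $52,714.2857 / (1 + 0.07)^5 = $52,714.2857 / 1.402552 = $37,584.56

$37584.56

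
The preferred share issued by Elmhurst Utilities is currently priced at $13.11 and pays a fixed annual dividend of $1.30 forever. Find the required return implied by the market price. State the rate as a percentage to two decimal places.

9.92%

P = C/r ⇒ r = C/P = $1.30/$13.11 = 0.099161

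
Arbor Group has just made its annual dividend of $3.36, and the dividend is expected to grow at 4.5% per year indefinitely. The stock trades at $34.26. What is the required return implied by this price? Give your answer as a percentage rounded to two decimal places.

14.75%

D₁ = $3.36 × 1.045 = $3.5112
P = D₁/(r − g) ⇒ r = D₁/P + g = $3.5112/$34.26 + 0.045 = 0.102487 + 0.045 = 0.147487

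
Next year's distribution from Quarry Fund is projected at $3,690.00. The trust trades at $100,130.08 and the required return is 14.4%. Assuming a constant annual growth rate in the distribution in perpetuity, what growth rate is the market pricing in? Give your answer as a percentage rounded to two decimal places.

P = D₁/(r−g) ⇒ g = r − D₁/P = 0.144 − $3,690.00/$100,130.08 = 0.107148

10.71%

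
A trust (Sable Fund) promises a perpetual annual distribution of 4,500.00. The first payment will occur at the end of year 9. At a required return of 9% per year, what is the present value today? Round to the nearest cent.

25093.31

Value at end of year 8: C / r = 4,500.00 / 0.09 = 50,000.0000
Discount to today: PV = 50,000.0000 / (1 + 0.09)^8 = 50,000.0000 / 1.992563 = 25,093.31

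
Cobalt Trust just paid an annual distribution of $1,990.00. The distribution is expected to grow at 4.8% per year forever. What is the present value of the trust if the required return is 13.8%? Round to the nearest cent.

D₁ = D₀ × (1 + g) = $1,990.00 × 1.048 = $2,085.5200
Growing perpetuity: P = D₁ / (r − g) = $2,085.5200 / (0.138 − 0.048) = $23,172.44

$23172.44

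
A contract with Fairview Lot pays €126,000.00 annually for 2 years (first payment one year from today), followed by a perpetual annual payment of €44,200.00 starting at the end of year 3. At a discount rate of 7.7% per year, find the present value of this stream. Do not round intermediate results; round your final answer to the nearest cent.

PV of 2-year annuity: €126,000.00 × [1 − (1+0.077)^−2] / 0.077 = 225618.98185
Perpetuity value at year 2: €44,200.00 / 0.077 = 574025.97403
PV of perpetuity: 574025.97403 / (1+0.077)^2 = 494880.26769
Total PV = 225618.98185 + 494880.26769 = 720499.24955

€720499.25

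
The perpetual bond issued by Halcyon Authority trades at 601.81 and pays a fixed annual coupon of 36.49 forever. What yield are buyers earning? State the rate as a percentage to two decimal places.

P = C/r ⇒ r = C/P = 36.49/601.81 = 0.060634

6.06%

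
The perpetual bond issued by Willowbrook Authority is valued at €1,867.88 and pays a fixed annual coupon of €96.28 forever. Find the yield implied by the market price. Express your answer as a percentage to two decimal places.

5.15%

P = C/r ⇒ r = C/P = €96.28/€1,867.88 = 0.051545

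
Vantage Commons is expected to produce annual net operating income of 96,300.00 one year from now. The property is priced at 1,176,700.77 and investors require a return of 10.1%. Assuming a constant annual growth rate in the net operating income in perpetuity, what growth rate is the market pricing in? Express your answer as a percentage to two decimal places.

P = D₁/(r−g) ⇒ g = r − D₁/P = 0.101 − 96,300.00/1,176,700.77 = 0.019161

1.92%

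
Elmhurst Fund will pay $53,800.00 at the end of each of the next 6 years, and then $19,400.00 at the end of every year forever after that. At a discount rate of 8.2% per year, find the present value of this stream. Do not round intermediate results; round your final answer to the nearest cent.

$394652.15

PV of 6-year annuity: $53,800.00 × [1 − (1+0.082)^−6] / 0.082 = 247209.09630
Perpetuity value at year 6: $19,400.00 / 0.082 = 236585.36585
PV of perpetuity: 236585.36585 / (1+0.082)^6 = 147443.05232
Total PV = 247209.09630 + 147443.05232 = 394652.14862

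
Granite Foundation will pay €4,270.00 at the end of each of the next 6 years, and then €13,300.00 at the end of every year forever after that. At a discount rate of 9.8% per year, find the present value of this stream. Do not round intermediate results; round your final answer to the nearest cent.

€96154.70

PV of 6-year annuity: €4,270.00 × [1 − (1+0.098)^−6] / 0.098 = 18706.46893
Perpetuity value at year 6: €13,300.00 / 0.098 = 135714.28571
PV of perpetuity: 135714.28571 / (1+0.098)^6 = 77448.23495
Total PV = 18706.46893 + 77448.23495 = 96154.70388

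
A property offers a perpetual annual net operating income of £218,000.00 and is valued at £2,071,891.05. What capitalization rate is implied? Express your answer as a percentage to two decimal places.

P = C/r ⇒ r = C/P = £218,000.00/£2,071,891.05 = 0.105218

10.52%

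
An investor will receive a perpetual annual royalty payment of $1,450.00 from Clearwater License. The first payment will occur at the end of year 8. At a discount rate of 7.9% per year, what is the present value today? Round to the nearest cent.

Value at end of year 7: C / r = $1,450.00 / 0.079 = $18,354.4304
Discount to today: PV = $18,354.4304 / (1 + 0.079)^7 = $18,354.4304 / 1.702747 = $10,779.31

$10779.31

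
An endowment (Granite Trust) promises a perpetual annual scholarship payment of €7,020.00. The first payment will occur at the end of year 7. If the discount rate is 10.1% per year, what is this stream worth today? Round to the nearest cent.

Value at end of year 6: C / r = €7,020.00 / 0.101 = €69,504.9505
Discount to today: PV = €69,504.9505 / (1 + 0.101)^6 = €69,504.9505 / 1.781246 = €39,020.41

€39020.41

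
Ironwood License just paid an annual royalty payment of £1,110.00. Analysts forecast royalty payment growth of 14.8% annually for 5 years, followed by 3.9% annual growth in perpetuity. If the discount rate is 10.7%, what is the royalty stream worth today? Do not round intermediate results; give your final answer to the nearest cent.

D_1 = 1274.28000
D_2 = 1462.87344
D_3 = 1679.37871
D_4 = 1927.92676
D_5 = 2213.25992
Terminal value at year 5: TV = D_5×(1+g_2)/(r−g_2) = 2299.57706/0.068 = 33817.30963
P_0 = D_1/(1+r)^1 + D_2/(1+r)^2 + D_3/(1+r)^3 + D_4/(1+r)^4 + D_5/(1+r)^5 + TV/(1+r)^5
    = 1151.11111 + 1193.74486 + 1237.95763 + 1283.80791 + 1331.35635 + 20342.34191 = 26540.31977

£26540.32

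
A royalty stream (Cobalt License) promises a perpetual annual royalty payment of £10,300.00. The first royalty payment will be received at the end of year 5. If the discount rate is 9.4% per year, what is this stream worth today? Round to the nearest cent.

£76496.24

Value at end of year 4: C / r = £10,300.00 / 0.094 = £109,574.4681
Discount to today: PV = £109,574.4681 / (1 + 0.094)^4 = £109,574.4681 / 1.432416 = £76,496.24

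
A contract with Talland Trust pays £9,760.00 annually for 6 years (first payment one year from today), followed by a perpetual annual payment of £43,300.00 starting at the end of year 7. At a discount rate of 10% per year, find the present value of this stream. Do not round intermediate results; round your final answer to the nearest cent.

PV of 6-year annuity: £9,760.00 × [1 − (1+0.1)^−6] / 0.1 = 42507.34443
Perpetuity value at year 6: £43,300.00 / 0.1 = 433000.00000
PV of perpetuity: 433000.00000 / (1+0.1)^6 = 244417.21171
Total PV = 42507.34443 + 244417.21171 = 286924.55614

£286924.56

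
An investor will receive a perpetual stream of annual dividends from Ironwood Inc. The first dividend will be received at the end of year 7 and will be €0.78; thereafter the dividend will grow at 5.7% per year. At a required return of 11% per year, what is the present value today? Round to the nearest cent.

€7.87

Value at end of year 6: C₁ / (r − g) = €0.78 / (0.11 − 0.057) = €14.7170
Discount to today: PV = €14.7170 / (1 + 0.11)^6 = €14.7170 / 1.870415 = €7.87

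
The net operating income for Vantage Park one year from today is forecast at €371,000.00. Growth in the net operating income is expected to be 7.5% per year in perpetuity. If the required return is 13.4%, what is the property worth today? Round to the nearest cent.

€6288135.59

Growing perpetuity: P = D₁ / (r − g) = €371,000.0000 / (0.134 − 0.075) = €6,288,135.59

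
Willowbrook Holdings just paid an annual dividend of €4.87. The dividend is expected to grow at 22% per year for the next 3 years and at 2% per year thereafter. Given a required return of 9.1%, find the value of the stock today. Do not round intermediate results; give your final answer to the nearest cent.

€116.18

D_1 = 5.94140
D_2 = 7.24851
D_3 = 8.84318
Terminal value at year 3: TV = D_3×(1+g_2)/(r−g_2) = 9.02004/0.071 = 127.04286
P_0 = D_1/(1+r)^1 + D_2/(1+r)^2 + D_3/(1+r)^3 + TV/(1+r)^3
    = 5.44583 + 6.08975 + 6.80980 + 97.83089 = 116.17627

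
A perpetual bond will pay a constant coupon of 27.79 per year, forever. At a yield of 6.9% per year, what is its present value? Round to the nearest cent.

402.75

Level perpetuity: PV = C / r = 27.79 / 0.069 = 402.75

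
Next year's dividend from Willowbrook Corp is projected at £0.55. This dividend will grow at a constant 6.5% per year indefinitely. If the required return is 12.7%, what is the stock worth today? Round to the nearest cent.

Growing perpetuity: P = D₁ / (r − g) = £0.5500 / (0.127 − 0.065) = £8.87

£8.87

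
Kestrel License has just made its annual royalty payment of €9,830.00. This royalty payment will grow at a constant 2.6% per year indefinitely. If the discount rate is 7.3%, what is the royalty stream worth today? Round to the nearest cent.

€214586.81

D₁ = D₀ × (1 + g) = €9,830.00 × 1.026 = €10,085.5800
Growing perpetuity: P = D₁ / (r − g) = €10,085.5800 / (0.073 − 0.026) = €214,586.81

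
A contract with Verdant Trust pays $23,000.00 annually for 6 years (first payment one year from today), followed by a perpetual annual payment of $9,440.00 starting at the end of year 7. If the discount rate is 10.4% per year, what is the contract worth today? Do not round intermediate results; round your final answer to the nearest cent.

$149140.68

PV of 6-year annuity: $23,000.00 × [1 − (1+0.104)^−6] / 0.104 = 99007.61919
Perpetuity value at year 6: $9,440.00 / 0.104 = 90769.23077
PV of perpetuity: 90769.23077 / (1+0.104)^6 = 50133.06011
Total PV = 99007.61919 + 50133.06011 = 149140.67930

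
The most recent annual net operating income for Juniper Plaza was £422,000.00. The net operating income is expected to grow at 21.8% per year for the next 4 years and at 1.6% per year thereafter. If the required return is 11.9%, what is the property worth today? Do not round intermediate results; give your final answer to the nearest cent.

D_1 = 513996.00000
D_2 = 626047.12800
D_3 = 762525.40190
D_4 = 928755.93952
Terminal value at year 4: TV = D_4×(1+g_2)/(r−g_2) = 943616.03455/0.103 = 9161320.72380
P_0 = D_1/(1+r)^1 + D_2/(1+r)^2 + D_3/(1+r)^3 + D_4/(1+r)^4 + TV/(1+r)^4
    = 459335.12064 + 499973.34848 + 544206.91550 + 592353.90802 + 5843024.95680 = 7938894.24944

£7938894.25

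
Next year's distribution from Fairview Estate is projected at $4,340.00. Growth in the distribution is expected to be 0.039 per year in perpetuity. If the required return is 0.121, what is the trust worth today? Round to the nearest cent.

$52926.83

Growing perpetuity: P = D₁ / (r − g) = $4,340.0000 / (0.121 − 0.039) = $52,926.83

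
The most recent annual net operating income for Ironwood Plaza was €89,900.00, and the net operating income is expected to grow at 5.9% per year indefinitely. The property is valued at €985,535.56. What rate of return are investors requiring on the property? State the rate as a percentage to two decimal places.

D₁ = €89,900.00 × 1.059 = €95,204.1000
P = D₁/(r − g) ⇒ r = D₁/P + g = €95,204.1000/€985,535.56 + 0.059 = 0.096601 + 0.059 = 0.155601

15.56%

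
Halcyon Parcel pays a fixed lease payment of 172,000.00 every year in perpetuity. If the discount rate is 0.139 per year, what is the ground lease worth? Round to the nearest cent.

Level perpetuity: PV = C / r = 172,000.00 / 0.139 = 1,237,410.07

1237410.07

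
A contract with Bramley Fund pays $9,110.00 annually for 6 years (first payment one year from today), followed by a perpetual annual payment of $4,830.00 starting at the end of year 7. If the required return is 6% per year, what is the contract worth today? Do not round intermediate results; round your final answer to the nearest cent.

PV of 6-year annuity: $9,110.00 × [1 − (1+0.06)^−6] / 0.06 = 44796.82461
Perpetuity value at year 6: $4,830.00 / 0.06 = 80500.00000
PV of perpetuity: 80500.00000 / (1+0.06)^6 = 56749.32351
Total PV = 44796.82461 + 56749.32351 = 101546.14812

$101546.15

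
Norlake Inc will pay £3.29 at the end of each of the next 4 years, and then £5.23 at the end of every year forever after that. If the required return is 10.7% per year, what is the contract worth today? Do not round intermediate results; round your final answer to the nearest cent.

PV of 4-year annuity: £3.29 × [1 − (1+0.107)^−4] / 0.107 = 10.27277
Perpetuity value at year 4: £5.23 / 0.107 = 48.87850
PV of perpetuity: 48.87850 / (1+0.107)^4 = 32.54823
Total PV = 10.27277 + 32.54823 = 42.82100

£42.82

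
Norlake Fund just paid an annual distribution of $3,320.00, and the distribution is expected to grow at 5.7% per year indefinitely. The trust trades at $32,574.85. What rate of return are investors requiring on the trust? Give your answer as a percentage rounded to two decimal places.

D₁ = $3,320.00 × 1.057 = $3,509.2400
P = D₁/(r − g) ⇒ r = D₁/P + g = $3,509.2400/$32,574.85 + 0.057 = 0.107729 + 0.057 = 0.164729

16.47%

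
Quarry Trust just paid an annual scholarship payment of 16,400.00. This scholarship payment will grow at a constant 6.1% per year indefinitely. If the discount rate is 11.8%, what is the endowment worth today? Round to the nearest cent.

305270.18

D₁ = D₀ × (1 + g) = 16,400.00 × 1.061 = 17,400.4000
Growing perpetuity: P = D₁ / (r − g) = 17,400.4000 / (0.118 − 0.061) = 305,270.18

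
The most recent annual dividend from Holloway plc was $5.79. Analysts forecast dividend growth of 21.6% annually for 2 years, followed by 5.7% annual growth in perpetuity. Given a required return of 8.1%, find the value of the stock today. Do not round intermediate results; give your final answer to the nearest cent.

D_1 = 7.04064
D_2 = 8.56142
Terminal value at year 2: TV = D_2×(1+g_2)/(r−g_2) = 9.04942/0.024 = 377.05913
P_0 = D_1/(1+r)^1 + D_2/(1+r)^2 + TV/(1+r)^2
    = 6.51308 + 7.32646 + 322.66962 = 336.50916

$336.51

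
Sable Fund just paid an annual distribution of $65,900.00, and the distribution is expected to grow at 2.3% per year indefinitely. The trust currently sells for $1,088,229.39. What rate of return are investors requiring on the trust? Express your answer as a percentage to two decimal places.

8.49%

D₁ = $65,900.00 × 1.023 = $67,415.7000
P = D₁/(r − g) ⇒ r = D₁/P + g = $67,415.7000/$1,088,229.39 + 0.023 = 0.061950 + 0.023 = 0.084950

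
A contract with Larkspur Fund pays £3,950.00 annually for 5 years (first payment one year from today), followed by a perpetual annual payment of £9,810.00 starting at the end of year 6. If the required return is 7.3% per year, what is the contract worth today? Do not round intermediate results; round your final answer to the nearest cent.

PV of 5-year annuity: £3,950.00 × [1 − (1+0.073)^−5] / 0.073 = 16066.51297
Perpetuity value at year 5: £9,810.00 / 0.073 = 134383.56164
PV of perpetuity: 134383.56164 / (1+0.073)^5 = 94481.66487
Total PV = 16066.51297 + 94481.66487 = 110548.17784

£110548.18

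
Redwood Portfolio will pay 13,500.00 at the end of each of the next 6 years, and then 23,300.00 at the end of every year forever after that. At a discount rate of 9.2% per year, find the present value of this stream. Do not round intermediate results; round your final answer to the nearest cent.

209559.78

PV of 6-year annuity: 13,500.00 × [1 − (1+0.092)^−6] / 0.092 = 60200.48143
Perpetuity value at year 6: 23,300.00 / 0.092 = 253260.86957
PV of perpetuity: 253260.86957 / (1+0.092)^6 = 149359.29791
Total PV = 60200.48143 + 149359.29791 = 209559.77934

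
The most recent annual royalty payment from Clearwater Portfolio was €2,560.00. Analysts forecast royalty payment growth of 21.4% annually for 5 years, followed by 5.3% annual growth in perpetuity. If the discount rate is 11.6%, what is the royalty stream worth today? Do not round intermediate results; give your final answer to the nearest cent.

€81771.67

D_1 = 3107.84000
D_2 = 3772.91776
D_3 = 4580.32216
D_4 = 5560.51110
D_5 = 6750.46048
Terminal value at year 5: TV = D_5×(1+g_2)/(r−g_2) = 7108.23488/0.063 = 112829.12515
P_0 = D_1/(1+r)^1 + D_2/(1+r)^2 + D_3/(1+r)^3 + D_4/(1+r)^4 + D_5/(1+r)^5 + TV/(1+r)^5
    = 2784.80287 + 3029.34649 + 3295.36437 + 3584.74224 + 3899.53144 + 65177.88261 = 81771.67002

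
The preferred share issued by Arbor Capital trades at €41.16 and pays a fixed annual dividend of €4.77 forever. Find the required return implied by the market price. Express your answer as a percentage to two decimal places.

P = C/r ⇒ r = C/P = €4.77/€41.16 = 0.115889

11.59%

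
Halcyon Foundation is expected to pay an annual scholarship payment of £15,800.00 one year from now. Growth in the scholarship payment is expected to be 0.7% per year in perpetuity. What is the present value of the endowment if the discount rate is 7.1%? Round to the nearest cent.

Growing perpetuity: P = D₁ / (r − g) = £15,800.0000 / (0.071 − 0.007) = £246,875.00

£246875.00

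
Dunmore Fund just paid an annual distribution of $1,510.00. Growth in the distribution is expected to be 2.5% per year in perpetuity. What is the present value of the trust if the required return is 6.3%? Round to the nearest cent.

$40730.26

D₁ = D₀ × (1 + g) = $1,510.00 × 1.025 = $1,547.7500
Growing perpetuity: P = D₁ / (r − g) = $1,547.7500 / (0.063 − 0.025) = $40,730.26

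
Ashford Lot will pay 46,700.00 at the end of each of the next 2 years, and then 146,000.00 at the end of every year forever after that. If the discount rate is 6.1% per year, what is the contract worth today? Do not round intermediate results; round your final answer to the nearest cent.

2211641.54

PV of 2-year annuity: 46,700.00 × [1 − (1+0.061)^−2] / 0.061 = 85499.60425
Perpetuity value at year 2: 146,000.00 / 0.061 = 2393442.62295
PV of perpetuity: 2393442.62295 / (1+0.061)^2 = 2126141.93299
Total PV = 85499.60425 + 2126141.93299 = 2211641.53725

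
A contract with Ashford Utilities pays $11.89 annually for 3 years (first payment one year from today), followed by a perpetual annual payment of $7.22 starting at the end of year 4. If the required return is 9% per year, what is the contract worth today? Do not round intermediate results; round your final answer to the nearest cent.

PV of 3-year annuity: $11.89 × [1 − (1+0.09)^−3] / 0.09 = 30.09709
Perpetuity value at year 3: $7.22 / 0.09 = 80.22222
PV of perpetuity: 80.22222 / (1+0.09)^3 = 61.94627
Total PV = 30.09709 + 61.94627 = 92.04337

$92.04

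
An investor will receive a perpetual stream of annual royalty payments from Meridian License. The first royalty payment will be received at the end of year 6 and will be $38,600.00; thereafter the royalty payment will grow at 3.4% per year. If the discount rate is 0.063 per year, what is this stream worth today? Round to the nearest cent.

Value at end of year 5: C₁ / (r − g) = $38,600.00 / (0.063 − 0.034) = $1,331,034.4828
Discount to today: PV = $1,331,034.4828 / (1 + 0.063)^5 = $1,331,034.4828 / 1.357270 = $980,670.21

$980670.21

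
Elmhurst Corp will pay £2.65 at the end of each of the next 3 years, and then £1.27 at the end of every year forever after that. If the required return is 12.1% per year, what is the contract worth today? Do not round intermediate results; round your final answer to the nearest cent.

PV of 3-year annuity: £2.65 × [1 − (1+0.121)^−3] / 0.121 = 6.35393
Perpetuity value at year 3: £1.27 / 0.121 = 10.49587
PV of perpetuity: 10.49587 / (1+0.121)^3 = 7.45078
Total PV = 6.35393 + 7.45078 = 13.80471

£13.80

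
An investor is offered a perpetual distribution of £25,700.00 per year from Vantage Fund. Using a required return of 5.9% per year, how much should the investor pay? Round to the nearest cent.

£435593.22

Level perpetuity: PV = C / r = £25,700.00 / 0.059 = £435,593.22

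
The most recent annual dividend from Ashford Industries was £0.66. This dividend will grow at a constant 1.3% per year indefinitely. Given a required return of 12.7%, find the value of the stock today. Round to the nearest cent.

D₁ = D₀ × (1 + g) = £0.66 × 1.013 = £0.6686
Growing perpetuity: P = D₁ / (r − g) = £0.6686 / (0.127 − 0.013) = £5.86

£5.86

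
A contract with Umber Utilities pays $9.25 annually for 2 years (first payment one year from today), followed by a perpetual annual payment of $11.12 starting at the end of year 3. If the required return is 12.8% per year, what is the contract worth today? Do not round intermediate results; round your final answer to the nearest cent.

PV of 2-year annuity: $9.25 × [1 − (1+0.128)^−2] / 0.128 = 15.47017
Perpetuity value at year 2: $11.12 / 0.128 = 86.87500
PV of perpetuity: 86.87500 / (1+0.128)^2 = 68.27734
Total PV = 15.47017 + 68.27734 = 83.74752

$83.75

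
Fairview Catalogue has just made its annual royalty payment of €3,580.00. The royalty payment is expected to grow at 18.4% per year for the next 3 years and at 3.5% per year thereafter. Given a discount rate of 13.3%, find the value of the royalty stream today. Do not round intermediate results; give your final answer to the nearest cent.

D_1 = 4238.72000
D_2 = 5018.64448
D_3 = 5942.07506
Terminal value at year 3: TV = D_3×(1+g_2)/(r−g_2) = 6150.04769/0.098 = 62755.58869
P_0 = D_1/(1+r)^1 + D_2/(1+r)^2 + D_3/(1+r)^3 + TV/(1+r)^3
    = 3741.14740 + 3909.54856 + 4085.53000 + 43148.19952 = 54884.42548

€54884.43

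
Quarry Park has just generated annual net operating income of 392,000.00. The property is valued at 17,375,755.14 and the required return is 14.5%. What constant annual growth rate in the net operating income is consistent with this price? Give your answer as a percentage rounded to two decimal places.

P = D₀(1+g)/(r−g) ⇒ P(r−g) = D₀(1+g) ⇒ g(P+D₀) = P·r − D₀
g = (P·r − D₀)/(P + D₀) = (17,375,755.14×0.145 − 392,000.00) / (17,375,755.14 + 392,000.00) = 0.119739

11.97%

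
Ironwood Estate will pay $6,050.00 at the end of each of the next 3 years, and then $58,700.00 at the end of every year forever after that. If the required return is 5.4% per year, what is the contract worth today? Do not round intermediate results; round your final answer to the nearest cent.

PV of 3-year annuity: $6,050.00 × [1 − (1+0.054)^−3] / 0.054 = 16352.93573
Perpetuity value at year 3: $58,700.00 / 0.054 = 1087037.03704
PV of perpetuity: 1087037.03704 / (1+0.054)^3 = 928373.01598
Total PV = 16352.93573 + 928373.01598 = 944725.95171

$944725.95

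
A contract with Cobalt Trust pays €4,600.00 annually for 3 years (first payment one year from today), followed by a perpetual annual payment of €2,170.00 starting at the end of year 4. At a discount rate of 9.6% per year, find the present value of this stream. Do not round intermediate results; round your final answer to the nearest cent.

€28690.03

PV of 3-year annuity: €4,600.00 × [1 − (1+0.096)^−3] / 0.096 = 11520.55941
Perpetuity value at year 3: €2,170.00 / 0.096 = 22604.16667
PV of perpetuity: 22604.16667 / (1+0.096)^3 = 17169.46799
Total PV = 11520.55941 + 17169.46799 = 28690.02740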